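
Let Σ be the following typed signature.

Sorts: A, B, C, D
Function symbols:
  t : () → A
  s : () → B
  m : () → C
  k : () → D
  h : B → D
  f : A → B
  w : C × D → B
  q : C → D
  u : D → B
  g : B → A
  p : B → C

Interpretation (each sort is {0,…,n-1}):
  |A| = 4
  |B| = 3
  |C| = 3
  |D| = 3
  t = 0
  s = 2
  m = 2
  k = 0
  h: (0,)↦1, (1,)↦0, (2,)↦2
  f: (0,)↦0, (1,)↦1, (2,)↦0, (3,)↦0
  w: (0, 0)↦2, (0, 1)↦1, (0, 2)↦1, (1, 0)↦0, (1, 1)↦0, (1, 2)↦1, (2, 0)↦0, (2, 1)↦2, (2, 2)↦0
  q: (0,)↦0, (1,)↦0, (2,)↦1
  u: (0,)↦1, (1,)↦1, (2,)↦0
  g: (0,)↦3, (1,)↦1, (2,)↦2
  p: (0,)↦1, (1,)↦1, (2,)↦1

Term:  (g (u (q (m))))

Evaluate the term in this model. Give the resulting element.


value = 1

  m = 2
  (q (m)) = q(2,) = 1
  (u (q (m))) = u(1,) = 1
  (g (u (q (m)))) = g(1,) = 1


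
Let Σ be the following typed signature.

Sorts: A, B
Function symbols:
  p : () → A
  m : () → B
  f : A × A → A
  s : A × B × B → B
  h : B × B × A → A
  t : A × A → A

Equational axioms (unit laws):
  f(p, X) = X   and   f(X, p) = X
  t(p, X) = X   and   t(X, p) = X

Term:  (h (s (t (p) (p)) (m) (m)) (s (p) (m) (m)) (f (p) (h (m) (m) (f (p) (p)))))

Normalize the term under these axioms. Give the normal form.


1. (h (s (t (p) (p)) (m) (m)) (s (p) (m) (m)) (f (p) (h (m) (m) (f (p) (p)))))  →  (h (s (p) (m) (m)) (s (p) (m) (m)) (f (p) (h (m) (m) (f (p) (p)))))
2. (h (s (p) (m) (m)) (s (p) (m) (m)) (f (p) (h (m) (m) (f (p) (p)))))  →  (h (s (p) (m) (m)) (s (p) (m) (m)) (h (m) (m) (f (p) (p))))
3. (h (s (p) (m) (m)) (s (p) (m) (m)) (h (m) (m) (f (p) (p))))  →  (h (s (p) (m) (m)) (s (p) (m) (m)) (h (m) (m) (p)))

normal form = (h (s (p) (m) (m)) (s (p) (m) (m)) (h (m) (m) (p)))


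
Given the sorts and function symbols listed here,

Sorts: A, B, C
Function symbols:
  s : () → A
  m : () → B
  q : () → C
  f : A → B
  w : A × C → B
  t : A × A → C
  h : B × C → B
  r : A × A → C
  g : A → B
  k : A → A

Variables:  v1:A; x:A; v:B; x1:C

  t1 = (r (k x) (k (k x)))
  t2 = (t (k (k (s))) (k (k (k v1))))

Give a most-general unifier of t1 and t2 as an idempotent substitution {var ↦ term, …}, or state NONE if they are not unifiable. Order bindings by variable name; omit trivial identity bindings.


head clash or occurs-check failure — not unifiable

NONE (not unifiable)


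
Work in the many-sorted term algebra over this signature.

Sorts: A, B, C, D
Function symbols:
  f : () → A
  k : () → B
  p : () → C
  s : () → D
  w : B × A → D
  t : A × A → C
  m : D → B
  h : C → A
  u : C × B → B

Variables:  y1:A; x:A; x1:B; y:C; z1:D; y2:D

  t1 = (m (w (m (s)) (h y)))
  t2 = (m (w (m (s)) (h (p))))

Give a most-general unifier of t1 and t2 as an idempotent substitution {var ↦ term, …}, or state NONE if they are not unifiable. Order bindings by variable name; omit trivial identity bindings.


{y ↦ (p)}


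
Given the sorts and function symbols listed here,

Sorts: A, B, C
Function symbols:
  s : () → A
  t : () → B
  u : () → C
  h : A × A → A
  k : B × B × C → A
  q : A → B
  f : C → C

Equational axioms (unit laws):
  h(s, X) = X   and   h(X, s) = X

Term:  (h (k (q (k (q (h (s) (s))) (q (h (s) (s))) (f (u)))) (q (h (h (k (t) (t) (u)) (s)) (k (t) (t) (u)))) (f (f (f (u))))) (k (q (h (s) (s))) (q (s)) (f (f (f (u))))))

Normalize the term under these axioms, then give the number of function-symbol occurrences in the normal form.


1. (h (k (q (k (q (h (s) (s))) (q (h (s) (s))) (f (u)))) (q (h (h (k (t) (t) (u)) (s)) (k (t) (t) (u)))) (f (f (f (u))))) (k (q (h (s) (s))) (q (s)) (f (f (f (u))))))  →  (h (k (q (k (q (s)) (q (h (s) (s))) (f (u)))) (q (h (h (k (t) (t) (u)) (s)) (k (t) (t) (u)))) (f (f (f (u))))) (k (q (h (s) (s))) (q (s)) (f (f (f (u))))))
2. (h (k (q (k (q (s)) (q (h (s) (s))) (f (u)))) (q (h (h (k (t) (t) (u)) (s)) (k (t) (t) (u)))) (f (f (f (u))))) (k (q (h (s) (s))) (q (s)) (f (f (f (u))))))  →  (h (k (q (k (q (s)) (q (s)) (f (u)))) (q (h (h (k (t) (t) (u)) (s)) (k (t) (t) (u)))) (f (f (f (u))))) (k (q (h (s) (s))) (q (s)) (f (f (f (u))))))
3. (h (k (q (k (q (s)) (q (s)) (f (u)))) (q (h (h (k (t) (t) (u)) (s)) (k (t) (t) (u)))) (f (f (f (u))))) (k (q (h (s) (s))) (q (s)) (f (f (f (u))))))  →  (h (k (q (k (q (s)) (q (s)) (f (u)))) (q (h (k (t) (t) (u)) (k (t) (t) (u)))) (f (f (f (u))))) (k (q (h (s) (s))) (q (s)) (f (f (f (u))))))
4. (h (k (q (k (q (s)) (q (s)) (f (u)))) (q (h (k (t) (t) (u)) (k (t) (t) (u)))) (f (f (f (u))))) (k (q (h (s) (s))) (q (s)) (f (f (f (u))))))  →  (h (k (q (k (q (s)) (q (s)) (f (u)))) (q (h (k (t) (t) (u)) (k (t) (t) (u)))) (f (f (f (u))))) (k (q (s)) (q (s)) (f (f (f (u))))))
normal form: (h (k (q (k (q (s)) (q (s)) (f (u)))) (q (h (k (t) (t) (u)) (k (t) (t) (u)))) (f (f (f (u))))) (k (q (s)) (q (s)) (f (f (f (u))))))

size = 33


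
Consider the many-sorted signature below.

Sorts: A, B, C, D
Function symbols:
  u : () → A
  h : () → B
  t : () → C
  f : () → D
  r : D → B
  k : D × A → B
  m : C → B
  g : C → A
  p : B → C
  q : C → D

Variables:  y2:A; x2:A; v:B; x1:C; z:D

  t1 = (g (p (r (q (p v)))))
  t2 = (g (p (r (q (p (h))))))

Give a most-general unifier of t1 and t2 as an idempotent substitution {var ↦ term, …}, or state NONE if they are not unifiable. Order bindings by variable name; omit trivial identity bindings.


{v ↦ (h)}


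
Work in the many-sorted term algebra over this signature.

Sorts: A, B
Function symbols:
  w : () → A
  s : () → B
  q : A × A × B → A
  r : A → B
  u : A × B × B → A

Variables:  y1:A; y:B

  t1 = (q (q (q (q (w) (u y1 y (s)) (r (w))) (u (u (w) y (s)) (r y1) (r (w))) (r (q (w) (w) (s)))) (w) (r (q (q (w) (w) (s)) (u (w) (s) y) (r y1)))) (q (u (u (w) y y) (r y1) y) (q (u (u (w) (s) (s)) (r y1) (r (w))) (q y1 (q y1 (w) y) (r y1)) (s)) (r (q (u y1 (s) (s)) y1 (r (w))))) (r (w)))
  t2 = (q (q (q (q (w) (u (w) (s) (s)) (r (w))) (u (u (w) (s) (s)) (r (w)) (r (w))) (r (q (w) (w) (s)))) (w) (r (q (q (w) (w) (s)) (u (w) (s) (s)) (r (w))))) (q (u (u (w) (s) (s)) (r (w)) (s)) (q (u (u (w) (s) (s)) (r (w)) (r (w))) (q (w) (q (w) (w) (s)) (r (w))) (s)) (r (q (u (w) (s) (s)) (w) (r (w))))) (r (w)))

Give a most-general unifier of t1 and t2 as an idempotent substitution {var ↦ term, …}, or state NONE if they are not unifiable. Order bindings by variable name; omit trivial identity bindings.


{y ↦ (s), y1 ↦ (w)}


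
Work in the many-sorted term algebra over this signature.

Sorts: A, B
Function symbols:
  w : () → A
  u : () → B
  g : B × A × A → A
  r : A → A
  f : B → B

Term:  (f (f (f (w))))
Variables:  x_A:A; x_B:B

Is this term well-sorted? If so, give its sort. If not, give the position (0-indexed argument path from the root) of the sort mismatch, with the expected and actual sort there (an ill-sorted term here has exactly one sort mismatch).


ill-sorted at position [0, 0, 0]: expected B, got A

      (w) : A
    (f (w)) : ✗ arg 0 at [0, 0, 0] has sort A, expected B


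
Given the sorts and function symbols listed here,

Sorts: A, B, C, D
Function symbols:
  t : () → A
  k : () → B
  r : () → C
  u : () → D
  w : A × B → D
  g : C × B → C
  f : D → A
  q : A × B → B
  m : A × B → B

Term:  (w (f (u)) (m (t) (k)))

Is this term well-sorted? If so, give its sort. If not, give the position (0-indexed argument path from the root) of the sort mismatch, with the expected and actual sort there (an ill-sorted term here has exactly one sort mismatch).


well-sorted; sort = D

    (u) : D
  (f (u)) : A
    (t) : A
    (k) : B
  (m (t) (k)) : B
(w (f (u)) (m (t) (k))) : D


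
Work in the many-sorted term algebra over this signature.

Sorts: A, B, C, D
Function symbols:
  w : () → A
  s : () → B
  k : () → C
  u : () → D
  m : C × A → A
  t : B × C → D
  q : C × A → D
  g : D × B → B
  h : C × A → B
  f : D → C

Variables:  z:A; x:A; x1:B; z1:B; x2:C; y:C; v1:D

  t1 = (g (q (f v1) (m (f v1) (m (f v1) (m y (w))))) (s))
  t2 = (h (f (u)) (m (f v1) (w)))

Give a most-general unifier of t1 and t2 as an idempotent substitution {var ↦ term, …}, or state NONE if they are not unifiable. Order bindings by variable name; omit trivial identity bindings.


NONE (not unifiable)

head clash or occurs-check failure — not unifiable


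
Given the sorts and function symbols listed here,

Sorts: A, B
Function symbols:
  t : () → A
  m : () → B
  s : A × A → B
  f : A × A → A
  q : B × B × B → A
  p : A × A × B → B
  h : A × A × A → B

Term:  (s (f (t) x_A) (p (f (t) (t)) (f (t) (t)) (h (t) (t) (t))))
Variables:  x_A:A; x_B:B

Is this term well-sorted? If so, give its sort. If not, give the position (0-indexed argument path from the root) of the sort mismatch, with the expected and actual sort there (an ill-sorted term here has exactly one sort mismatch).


    (t) : A
    x_A : A
  (f (t) x_A) : A
      (t) : A
      (t) : A
    (f (t) (t)) : A
      (t) : A
      (t) : A
    (f (t) (t)) : A
      (t) : A
      (t) : A
      (t) : A
    (h (t) (t) (t)) : B
  (p (f (t) (t)) (f (t) (t)) (h (t) (t) (t))) : B
(s (f (t) x_A) (p (f (t) (t)) (f (t) (t)) (h (t) (t) (t)))) : ✗ arg 1 at [1] has sort B, expected A

ill-sorted at position [1]: expected A, got B


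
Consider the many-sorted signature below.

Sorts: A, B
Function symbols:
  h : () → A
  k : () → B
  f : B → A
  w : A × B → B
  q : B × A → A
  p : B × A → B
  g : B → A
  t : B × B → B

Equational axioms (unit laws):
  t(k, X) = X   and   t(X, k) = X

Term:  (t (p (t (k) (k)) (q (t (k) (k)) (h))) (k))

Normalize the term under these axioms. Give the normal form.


1. (t (p (t (k) (k)) (q (t (k) (k)) (h))) (k))  →  (p (t (k) (k)) (q (t (k) (k)) (h)))
2. (p (t (k) (k)) (q (t (k) (k)) (h)))  →  (p (k) (q (t (k) (k)) (h)))
3. (p (k) (q (t (k) (k)) (h)))  →  (p (k) (q (k) (h)))

normal form = (p (k) (q (k) (h)))


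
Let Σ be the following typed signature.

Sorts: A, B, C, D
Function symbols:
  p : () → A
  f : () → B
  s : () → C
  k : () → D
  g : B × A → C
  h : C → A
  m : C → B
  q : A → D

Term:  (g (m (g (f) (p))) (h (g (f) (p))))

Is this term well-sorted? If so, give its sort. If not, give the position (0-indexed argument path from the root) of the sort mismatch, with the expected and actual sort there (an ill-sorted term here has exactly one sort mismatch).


well-sorted; sort = C

      (f) : B
      (p) : A
    (g (f) (p)) : C
  (m (g (f) (p))) : B
      (f) : B
      (p) : A
    (g (f) (p)) : C
  (h (g (f) (p))) : A
(g (m (g (f) (p))) (h (g (f) (p)))) : C


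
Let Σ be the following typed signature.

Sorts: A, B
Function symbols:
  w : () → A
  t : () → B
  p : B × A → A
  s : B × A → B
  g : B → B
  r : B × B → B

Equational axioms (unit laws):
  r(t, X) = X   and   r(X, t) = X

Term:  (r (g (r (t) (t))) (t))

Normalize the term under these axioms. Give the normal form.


1. (r (g (r (t) (t))) (t))  →  (g (r (t) (t)))
2. (g (r (t) (t)))  →  (g (t))

normal form = (g (t))


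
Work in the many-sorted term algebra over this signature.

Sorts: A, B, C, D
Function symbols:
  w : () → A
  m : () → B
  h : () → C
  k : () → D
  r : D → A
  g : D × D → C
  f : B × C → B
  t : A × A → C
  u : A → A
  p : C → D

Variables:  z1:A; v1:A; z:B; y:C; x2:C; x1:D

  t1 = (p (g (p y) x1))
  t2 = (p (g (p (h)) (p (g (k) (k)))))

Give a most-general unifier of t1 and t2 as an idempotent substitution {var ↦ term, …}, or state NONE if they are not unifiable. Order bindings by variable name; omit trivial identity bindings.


{x1 ↦ (p (g (k) (k))), y ↦ (h)}


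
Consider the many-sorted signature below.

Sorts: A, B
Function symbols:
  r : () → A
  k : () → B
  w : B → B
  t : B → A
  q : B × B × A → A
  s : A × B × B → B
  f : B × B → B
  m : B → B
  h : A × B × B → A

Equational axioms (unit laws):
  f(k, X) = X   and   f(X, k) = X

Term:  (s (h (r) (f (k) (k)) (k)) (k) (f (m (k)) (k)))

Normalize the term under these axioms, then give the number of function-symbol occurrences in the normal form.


1. (s (h (r) (f (k) (k)) (k)) (k) (f (m (k)) (k)))  →  (s (h (r) (k) (k)) (k) (f (m (k)) (k)))
2. (s (h (r) (k) (k)) (k) (f (m (k)) (k)))  →  (s (h (r) (k) (k)) (k) (m (k)))
normal form: (s (h (r) (k) (k)) (k) (m (k)))

size = 8


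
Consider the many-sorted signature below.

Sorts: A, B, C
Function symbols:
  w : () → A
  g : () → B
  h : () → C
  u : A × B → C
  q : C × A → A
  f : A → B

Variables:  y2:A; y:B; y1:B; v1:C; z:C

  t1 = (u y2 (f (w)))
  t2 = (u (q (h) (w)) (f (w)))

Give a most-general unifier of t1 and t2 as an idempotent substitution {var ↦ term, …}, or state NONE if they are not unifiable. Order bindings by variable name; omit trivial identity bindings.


{y2 ↦ (q (h) (w))}


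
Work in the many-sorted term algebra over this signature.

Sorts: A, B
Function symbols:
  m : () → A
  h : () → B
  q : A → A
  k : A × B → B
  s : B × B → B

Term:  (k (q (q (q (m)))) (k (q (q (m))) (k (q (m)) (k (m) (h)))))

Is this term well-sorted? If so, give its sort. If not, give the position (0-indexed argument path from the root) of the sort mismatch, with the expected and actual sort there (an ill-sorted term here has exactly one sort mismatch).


well-sorted; sort = B

        (m) : A
      (q (m)) : A
    (q (q (m))) : A
  (q (q (q (m)))) : A
        (m) : A
      (q (m)) : A
    (q (q (m))) : A
        (m) : A
      (q (m)) : A
        (m) : A
        (h) : B
      (k (m) (h)) : B
    (k (q (m)) (k (m) (h))) : B
  (k (q (q (m))) (k (q (m)) (k (m) (h)))) : B
(k (q (q (q (m)))) (k (q (q (m))) (k (q (m)) (k (m) (h))))) : B


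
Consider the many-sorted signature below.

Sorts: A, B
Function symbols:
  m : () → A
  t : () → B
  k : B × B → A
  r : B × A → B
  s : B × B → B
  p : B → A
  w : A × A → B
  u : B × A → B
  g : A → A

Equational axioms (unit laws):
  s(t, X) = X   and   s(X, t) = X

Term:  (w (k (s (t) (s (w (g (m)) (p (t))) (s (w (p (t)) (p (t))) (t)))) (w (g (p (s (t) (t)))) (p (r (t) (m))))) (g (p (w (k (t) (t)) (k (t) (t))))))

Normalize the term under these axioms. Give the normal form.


1. (w (k (s (t) (s (w (g (m)) (p (t))) (s (w (p (t)) (p (t))) (t)))) (w (g (p (s (t) (t)))) (p (r (t) (m))))) (g (p (w (k (t) (t)) (k (t) (t))))))  →  (w (k (s (w (g (m)) (p (t))) (s (w (p (t)) (p (t))) (t))) (w (g (p (s (t) (t)))) (p (r (t) (m))))) (g (p (w (k (t) (t)) (k (t) (t))))))
2. (w (k (s (w (g (m)) (p (t))) (s (w (p (t)) (p (t))) (t))) (w (g (p (s (t) (t)))) (p (r (t) (m))))) (g (p (w (k (t) (t)) (k (t) (t))))))  →  (w (k (s (w (g (m)) (p (t))) (w (p (t)) (p (t)))) (w (g (p (s (t) (t)))) (p (r (t) (m))))) (g (p (w (k (t) (t)) (k (t) (t))))))
3. (w (k (s (w (g (m)) (p (t))) (w (p (t)) (p (t)))) (w (g (p (s (t) (t)))) (p (r (t) (m))))) (g (p (w (k (t) (t)) (k (t) (t))))))  →  (w (k (s (w (g (m)) (p (t))) (w (p (t)) (p (t)))) (w (g (p (t))) (p (r (t) (m))))) (g (p (w (k (t) (t)) (k (t) (t))))))

normal form = (w (k (s (w (g (m)) (p (t))) (w (p (t)) (p (t)))) (w (g (p (t))) (p (r (t) (m))))) (g (p (w (k (t) (t)) (k (t) (t))))))


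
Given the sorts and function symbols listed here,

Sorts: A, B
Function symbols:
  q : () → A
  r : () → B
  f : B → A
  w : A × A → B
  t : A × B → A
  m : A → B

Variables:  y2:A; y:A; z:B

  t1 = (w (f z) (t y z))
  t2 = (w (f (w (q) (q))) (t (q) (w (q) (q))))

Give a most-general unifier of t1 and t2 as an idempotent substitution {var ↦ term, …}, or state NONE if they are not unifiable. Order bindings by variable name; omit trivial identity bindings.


{y ↦ (q), z ↦ (w (q) (q))}


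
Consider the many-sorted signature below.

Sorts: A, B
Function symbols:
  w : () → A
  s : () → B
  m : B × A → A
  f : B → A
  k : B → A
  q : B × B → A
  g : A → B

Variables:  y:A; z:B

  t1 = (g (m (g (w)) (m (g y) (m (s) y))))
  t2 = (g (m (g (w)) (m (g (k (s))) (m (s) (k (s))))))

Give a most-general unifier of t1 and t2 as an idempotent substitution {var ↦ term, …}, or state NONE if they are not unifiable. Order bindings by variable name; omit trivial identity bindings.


{y ↦ (k (s))}


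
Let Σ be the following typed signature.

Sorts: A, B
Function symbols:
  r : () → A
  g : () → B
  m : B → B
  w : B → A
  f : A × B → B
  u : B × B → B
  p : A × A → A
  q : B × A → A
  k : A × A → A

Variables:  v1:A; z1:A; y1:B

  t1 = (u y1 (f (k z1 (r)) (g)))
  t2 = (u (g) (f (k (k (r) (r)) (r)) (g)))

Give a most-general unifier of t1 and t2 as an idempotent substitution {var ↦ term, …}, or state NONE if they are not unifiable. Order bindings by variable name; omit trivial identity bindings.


{y1 ↦ (g), z1 ↦ (k (r) (r))}


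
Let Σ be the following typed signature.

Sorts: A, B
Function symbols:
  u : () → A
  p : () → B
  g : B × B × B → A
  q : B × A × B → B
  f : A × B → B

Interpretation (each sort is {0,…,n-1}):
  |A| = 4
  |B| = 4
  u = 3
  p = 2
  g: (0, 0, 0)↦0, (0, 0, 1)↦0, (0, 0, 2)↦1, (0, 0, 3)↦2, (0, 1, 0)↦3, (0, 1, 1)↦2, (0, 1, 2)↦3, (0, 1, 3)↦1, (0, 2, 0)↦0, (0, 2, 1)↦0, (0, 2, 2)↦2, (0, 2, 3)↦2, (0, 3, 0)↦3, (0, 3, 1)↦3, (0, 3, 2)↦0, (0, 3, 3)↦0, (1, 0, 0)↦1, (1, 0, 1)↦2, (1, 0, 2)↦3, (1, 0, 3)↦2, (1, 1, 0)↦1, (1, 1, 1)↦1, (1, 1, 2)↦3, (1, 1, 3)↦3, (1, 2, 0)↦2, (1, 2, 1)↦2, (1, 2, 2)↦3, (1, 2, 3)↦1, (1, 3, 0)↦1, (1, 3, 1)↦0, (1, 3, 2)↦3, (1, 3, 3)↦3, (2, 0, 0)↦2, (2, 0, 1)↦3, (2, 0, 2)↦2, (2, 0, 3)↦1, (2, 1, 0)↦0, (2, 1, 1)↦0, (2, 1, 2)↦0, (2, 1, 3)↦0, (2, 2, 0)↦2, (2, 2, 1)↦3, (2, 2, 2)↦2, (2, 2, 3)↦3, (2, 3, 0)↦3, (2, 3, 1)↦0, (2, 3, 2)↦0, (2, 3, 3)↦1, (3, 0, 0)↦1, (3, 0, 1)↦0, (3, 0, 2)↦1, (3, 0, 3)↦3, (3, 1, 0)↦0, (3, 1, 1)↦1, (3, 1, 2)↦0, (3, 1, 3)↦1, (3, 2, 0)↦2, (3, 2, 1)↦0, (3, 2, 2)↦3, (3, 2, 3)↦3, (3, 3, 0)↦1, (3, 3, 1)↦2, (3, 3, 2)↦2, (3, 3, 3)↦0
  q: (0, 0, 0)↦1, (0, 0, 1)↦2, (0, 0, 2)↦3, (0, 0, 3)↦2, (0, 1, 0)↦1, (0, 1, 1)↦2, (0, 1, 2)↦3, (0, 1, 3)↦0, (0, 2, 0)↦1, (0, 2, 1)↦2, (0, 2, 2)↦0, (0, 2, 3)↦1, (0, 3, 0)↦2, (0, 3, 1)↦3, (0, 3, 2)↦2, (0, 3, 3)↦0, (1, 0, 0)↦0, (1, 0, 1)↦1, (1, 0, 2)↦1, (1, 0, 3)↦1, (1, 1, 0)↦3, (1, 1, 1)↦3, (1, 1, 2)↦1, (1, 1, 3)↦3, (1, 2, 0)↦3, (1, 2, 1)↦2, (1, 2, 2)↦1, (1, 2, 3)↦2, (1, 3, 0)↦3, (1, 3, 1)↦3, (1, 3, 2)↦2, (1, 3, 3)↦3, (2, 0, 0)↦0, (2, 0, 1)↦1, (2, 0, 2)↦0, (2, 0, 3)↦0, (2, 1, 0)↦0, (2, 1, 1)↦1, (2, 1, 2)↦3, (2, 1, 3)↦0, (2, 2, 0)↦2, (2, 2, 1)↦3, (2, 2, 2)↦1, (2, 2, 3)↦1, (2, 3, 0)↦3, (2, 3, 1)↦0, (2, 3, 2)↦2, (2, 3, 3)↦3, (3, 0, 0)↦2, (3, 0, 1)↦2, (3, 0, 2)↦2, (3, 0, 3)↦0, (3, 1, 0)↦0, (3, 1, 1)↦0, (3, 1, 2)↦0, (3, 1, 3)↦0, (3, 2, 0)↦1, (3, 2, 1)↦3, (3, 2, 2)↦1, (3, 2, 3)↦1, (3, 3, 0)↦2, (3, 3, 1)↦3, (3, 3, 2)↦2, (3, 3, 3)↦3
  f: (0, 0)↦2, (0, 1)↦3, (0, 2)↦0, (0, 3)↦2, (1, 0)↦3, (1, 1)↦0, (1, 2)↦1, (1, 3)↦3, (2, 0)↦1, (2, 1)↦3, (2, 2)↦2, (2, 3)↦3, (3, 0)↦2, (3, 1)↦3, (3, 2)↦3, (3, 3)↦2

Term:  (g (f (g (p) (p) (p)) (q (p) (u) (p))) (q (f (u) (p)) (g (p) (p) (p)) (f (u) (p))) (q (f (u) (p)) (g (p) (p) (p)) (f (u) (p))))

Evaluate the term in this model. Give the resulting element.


value = 0

  p = 2
  p = 2
  p = 2
  (g (p) (p) (p)) = g(2, 2, 2) = 2
  p = 2
  u = 3
  p = 2
  (q (p) (u) (p)) = q(2, 3, 2) = 2
  (f (g (p) (p) (p)) (q (p) (u) (p))) = f(2, 2) = 2
  u = 3
  p = 2
  (f (u) (p)) = f(3, 2) = 3
  p = 2
  p = 2
  p = 2
  (g (p) (p) (p)) = g(2, 2, 2) = 2
  u = 3
  p = 2
  (f (u) (p)) = f(3, 2) = 3
  (q (f (u) (p)) (g (p) (p) (p)) (f (u) (p))) = q(3, 2, 3) = 1
  u = 3
  p = 2
  (f (u) (p)) = f(3, 2) = 3
  p = 2
  p = 2
  p = 2
  (g (p) (p) (p)) = g(2, 2, 2) = 2
  u = 3
  p = 2
  (f (u) (p)) = f(3, 2) = 3
  (q (f (u) (p)) (g (p) (p) (p)) (f (u) (p))) = q(3, 2, 3) = 1
  (g (f (g (p) (p) (p)) (q (p) (u) (p))) (q (f (u) (p)) (g (p) (p) (p)) (f (u) (p))) (q (f (u) (p)) (g (p) (p) (p)) (f (u) (p)))) = g(2, 1, 1) = 0


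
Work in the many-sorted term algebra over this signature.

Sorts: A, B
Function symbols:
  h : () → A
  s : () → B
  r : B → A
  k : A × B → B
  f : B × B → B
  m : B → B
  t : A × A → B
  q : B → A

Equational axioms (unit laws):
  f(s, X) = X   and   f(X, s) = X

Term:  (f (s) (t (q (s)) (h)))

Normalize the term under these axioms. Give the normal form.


normal form = (t (q (s)) (h))

1. (f (s) (t (q (s)) (h)))  →  (t (q (s)) (h))


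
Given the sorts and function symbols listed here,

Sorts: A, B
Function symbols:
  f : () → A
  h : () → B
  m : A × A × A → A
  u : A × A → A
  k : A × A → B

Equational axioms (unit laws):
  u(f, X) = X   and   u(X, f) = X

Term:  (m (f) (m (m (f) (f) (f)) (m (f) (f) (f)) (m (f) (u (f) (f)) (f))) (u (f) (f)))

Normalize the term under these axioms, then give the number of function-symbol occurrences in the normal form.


size = 16

1. (m (f) (m (m (f) (f) (f)) (m (f) (f) (f)) (m (f) (u (f) (f)) (f))) (u (f) (f)))  →  (m (f) (m (m (f) (f) (f)) (m (f) (f) (f)) (m (f) (f) (f))) (u (f) (f)))
2. (m (f) (m (m (f) (f) (f)) (m (f) (f) (f)) (m (f) (f) (f))) (u (f) (f)))  →  (m (f) (m (m (f) (f) (f)) (m (f) (f) (f)) (m (f) (f) (f))) (f))
normal form: (m (f) (m (m (f) (f) (f)) (m (f) (f) (f)) (m (f) (f) (f))) (f))


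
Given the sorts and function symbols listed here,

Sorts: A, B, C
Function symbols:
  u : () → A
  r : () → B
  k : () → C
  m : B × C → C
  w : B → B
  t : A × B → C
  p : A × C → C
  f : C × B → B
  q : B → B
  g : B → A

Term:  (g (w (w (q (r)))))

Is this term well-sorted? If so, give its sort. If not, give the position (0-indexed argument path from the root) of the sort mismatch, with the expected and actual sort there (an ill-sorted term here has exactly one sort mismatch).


        (r) : B
      (q (r)) : B
    (w (q (r))) : B
  (w (w (q (r)))) : B
(g (w (w (q (r))))) : A

well-sorted; sort = A


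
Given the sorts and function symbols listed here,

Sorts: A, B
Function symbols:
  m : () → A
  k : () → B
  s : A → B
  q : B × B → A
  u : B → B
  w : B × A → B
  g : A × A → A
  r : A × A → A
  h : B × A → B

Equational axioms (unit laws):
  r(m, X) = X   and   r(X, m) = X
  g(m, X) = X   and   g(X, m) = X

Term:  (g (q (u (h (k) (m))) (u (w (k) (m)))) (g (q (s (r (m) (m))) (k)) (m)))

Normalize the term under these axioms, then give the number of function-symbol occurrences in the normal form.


1. (g (q (u (h (k) (m))) (u (w (k) (m)))) (g (q (s (r (m) (m))) (k)) (m)))  →  (g (q (u (h (k) (m))) (u (w (k) (m)))) (q (s (r (m) (m))) (k)))
2. (g (q (u (h (k) (m))) (u (w (k) (m)))) (q (s (r (m) (m))) (k)))  →  (g (q (u (h (k) (m))) (u (w (k) (m)))) (q (s (m)) (k)))
normal form: (g (q (u (h (k) (m))) (u (w (k) (m)))) (q (s (m)) (k)))

size = 14


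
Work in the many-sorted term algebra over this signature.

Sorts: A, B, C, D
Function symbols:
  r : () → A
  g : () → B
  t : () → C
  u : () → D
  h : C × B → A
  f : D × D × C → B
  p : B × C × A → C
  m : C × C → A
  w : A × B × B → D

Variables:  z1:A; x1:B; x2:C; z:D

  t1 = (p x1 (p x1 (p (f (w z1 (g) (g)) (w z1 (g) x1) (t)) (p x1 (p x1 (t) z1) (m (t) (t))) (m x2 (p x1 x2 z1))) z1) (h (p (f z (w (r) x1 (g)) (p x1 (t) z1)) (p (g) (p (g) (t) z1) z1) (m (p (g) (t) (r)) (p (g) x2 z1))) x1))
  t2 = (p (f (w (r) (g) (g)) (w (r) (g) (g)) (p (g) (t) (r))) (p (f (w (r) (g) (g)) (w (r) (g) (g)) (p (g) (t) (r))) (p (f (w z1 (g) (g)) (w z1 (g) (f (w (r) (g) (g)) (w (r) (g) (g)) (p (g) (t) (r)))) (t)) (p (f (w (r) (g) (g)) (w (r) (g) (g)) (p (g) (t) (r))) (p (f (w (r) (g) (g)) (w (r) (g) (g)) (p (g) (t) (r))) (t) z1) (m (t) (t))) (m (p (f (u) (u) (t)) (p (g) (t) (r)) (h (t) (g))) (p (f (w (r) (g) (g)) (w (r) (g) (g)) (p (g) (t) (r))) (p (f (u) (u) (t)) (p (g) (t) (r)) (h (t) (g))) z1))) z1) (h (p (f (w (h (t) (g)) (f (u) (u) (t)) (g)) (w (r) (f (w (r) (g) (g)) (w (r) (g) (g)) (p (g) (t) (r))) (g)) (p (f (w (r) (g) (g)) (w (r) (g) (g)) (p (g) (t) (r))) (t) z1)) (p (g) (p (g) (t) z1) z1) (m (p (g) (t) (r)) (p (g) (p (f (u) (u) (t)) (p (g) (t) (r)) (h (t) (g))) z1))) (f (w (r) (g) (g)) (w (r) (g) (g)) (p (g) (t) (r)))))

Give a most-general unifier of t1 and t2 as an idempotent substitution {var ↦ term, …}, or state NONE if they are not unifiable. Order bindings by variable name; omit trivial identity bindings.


{x1 ↦ (f (w (r) (g) (g)) (w (r) (g) (g)) (p (g) (t) (r))), x2 ↦ (p (f (u) (u) (t)) (p (g) (t) (r)) (h (t) (g))), z ↦ (w (h (t) (g)) (f (u) (u) (t)) (g))}


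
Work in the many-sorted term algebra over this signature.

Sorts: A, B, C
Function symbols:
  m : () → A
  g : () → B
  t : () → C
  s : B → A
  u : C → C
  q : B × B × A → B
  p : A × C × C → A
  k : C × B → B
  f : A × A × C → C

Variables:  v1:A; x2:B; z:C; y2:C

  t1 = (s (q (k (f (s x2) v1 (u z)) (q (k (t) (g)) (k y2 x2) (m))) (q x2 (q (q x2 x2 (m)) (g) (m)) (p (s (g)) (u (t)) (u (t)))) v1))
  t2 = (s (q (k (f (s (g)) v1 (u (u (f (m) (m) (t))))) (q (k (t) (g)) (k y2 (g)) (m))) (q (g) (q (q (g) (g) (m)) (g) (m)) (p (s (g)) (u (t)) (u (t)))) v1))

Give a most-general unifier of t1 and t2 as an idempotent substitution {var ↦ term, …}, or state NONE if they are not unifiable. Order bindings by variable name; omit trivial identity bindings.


{x2 ↦ (g), z ↦ (u (f (m) (m) (t)))}


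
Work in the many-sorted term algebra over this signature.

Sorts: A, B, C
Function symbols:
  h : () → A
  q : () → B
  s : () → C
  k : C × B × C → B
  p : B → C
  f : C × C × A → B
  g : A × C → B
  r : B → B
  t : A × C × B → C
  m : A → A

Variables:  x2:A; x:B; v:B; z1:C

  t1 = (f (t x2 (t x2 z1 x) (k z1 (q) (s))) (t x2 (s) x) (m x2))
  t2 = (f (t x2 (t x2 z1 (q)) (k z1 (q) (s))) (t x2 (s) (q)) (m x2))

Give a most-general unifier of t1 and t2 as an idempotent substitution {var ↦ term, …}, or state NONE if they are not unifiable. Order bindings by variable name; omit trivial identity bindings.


{x ↦ (q)}


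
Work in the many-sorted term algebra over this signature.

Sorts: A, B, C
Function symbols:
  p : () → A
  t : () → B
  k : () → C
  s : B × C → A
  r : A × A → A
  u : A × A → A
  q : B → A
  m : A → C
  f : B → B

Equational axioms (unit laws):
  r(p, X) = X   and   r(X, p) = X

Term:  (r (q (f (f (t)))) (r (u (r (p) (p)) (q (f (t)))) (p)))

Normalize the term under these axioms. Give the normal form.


1. (r (q (f (f (t)))) (r (u (r (p) (p)) (q (f (t)))) (p)))  →  (r (q (f (f (t)))) (u (r (p) (p)) (q (f (t)))))
2. (r (q (f (f (t)))) (u (r (p) (p)) (q (f (t)))))  →  (r (q (f (f (t)))) (u (p) (q (f (t)))))

normal form = (r (q (f (f (t)))) (u (p) (q (f (t)))))


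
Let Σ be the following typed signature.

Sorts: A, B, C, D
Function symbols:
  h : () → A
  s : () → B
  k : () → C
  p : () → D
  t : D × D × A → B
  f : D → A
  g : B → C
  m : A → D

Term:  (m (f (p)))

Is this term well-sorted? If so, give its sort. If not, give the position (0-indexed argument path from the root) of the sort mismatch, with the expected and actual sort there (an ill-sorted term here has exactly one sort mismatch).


    (p) : D
  (f (p)) : A
(m (f (p))) : D

well-sorted; sort = D


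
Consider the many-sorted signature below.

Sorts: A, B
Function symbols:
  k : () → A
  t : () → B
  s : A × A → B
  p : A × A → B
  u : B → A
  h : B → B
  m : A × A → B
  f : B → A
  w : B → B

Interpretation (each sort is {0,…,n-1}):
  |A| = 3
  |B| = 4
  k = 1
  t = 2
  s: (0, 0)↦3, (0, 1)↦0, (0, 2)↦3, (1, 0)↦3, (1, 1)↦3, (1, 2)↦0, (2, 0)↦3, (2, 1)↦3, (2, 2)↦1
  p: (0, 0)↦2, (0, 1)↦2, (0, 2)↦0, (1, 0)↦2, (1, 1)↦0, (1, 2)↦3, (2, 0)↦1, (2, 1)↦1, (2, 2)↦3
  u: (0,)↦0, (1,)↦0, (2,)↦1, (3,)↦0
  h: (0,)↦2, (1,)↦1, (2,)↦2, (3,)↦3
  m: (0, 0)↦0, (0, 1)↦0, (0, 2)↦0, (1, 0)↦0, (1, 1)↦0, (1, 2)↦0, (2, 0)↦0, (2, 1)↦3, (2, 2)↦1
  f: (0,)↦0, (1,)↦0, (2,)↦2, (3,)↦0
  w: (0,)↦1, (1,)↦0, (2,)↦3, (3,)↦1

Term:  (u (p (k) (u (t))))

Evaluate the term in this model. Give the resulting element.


value = 0

  k = 1
  t = 2
  (u (t)) = u(2,) = 1
  (p (k) (u (t))) = p(1, 1) = 0
  (u (p (k) (u (t)))) = u(0,) = 0


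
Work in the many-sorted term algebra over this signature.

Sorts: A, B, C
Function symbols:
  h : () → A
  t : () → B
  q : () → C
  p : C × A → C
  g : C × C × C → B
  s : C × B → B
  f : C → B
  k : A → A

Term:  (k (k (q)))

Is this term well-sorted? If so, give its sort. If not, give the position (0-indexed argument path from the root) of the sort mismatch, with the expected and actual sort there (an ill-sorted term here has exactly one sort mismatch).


    (q) : C
  (k (q)) : ✗ arg 0 at [0, 0] has sort C, expected A

ill-sorted at position [0, 0]: expected A, got C


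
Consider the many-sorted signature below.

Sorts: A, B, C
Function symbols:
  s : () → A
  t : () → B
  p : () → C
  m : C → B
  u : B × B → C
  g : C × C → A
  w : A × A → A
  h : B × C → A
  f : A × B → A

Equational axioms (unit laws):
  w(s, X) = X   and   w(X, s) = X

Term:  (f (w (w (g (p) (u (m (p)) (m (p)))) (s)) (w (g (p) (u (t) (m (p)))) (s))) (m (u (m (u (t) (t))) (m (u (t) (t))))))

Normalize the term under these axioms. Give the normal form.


normal form = (f (w (g (p) (u (m (p)) (m (p)))) (g (p) (u (t) (m (p))))) (m (u (m (u (t) (t))) (m (u (t) (t))))))

1. (f (w (w (g (p) (u (m (p)) (m (p)))) (s)) (w (g (p) (u (t) (m (p)))) (s))) (m (u (m (u (t) (t))) (m (u (t) (t))))))  →  (f (w (g (p) (u (m (p)) (m (p)))) (w (g (p) (u (t) (m (p)))) (s))) (m (u (m (u (t) (t))) (m (u (t) (t))))))
2. (f (w (g (p) (u (m (p)) (m (p)))) (w (g (p) (u (t) (m (p)))) (s))) (m (u (m (u (t) (t))) (m (u (t) (t))))))  →  (f (w (g (p) (u (m (p)) (m (p)))) (g (p) (u (t) (m (p))))) (m (u (m (u (t) (t))) (m (u (t) (t))))))


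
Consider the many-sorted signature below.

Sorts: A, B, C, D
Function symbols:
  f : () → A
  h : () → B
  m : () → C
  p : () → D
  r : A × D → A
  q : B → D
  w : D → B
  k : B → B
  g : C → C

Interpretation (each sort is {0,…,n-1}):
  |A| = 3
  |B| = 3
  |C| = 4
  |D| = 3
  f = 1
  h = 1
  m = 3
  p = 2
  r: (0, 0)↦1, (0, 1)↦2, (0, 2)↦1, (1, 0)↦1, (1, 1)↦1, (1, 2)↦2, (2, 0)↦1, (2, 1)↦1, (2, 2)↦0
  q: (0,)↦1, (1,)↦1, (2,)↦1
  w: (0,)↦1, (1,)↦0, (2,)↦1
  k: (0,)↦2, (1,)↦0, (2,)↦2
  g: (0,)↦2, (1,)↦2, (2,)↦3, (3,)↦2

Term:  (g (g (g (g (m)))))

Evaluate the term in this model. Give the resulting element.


  m = 3
  (g (m)) = g(3,) = 2
  (g (g (m))) = g(2,) = 3
  (g (g (g (m)))) = g(3,) = 2
  (g (g (g (g (m))))) = g(2,) = 3

value = 3


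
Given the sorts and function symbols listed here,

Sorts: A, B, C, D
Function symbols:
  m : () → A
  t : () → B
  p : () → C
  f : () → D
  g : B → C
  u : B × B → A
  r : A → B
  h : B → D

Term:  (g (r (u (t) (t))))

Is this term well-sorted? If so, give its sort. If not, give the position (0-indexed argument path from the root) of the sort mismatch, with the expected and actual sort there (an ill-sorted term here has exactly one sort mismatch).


well-sorted; sort = C

      (t) : B
      (t) : B
    (u (t) (t)) : A
  (r (u (t) (t))) : B
(g (r (u (t) (t)))) : C


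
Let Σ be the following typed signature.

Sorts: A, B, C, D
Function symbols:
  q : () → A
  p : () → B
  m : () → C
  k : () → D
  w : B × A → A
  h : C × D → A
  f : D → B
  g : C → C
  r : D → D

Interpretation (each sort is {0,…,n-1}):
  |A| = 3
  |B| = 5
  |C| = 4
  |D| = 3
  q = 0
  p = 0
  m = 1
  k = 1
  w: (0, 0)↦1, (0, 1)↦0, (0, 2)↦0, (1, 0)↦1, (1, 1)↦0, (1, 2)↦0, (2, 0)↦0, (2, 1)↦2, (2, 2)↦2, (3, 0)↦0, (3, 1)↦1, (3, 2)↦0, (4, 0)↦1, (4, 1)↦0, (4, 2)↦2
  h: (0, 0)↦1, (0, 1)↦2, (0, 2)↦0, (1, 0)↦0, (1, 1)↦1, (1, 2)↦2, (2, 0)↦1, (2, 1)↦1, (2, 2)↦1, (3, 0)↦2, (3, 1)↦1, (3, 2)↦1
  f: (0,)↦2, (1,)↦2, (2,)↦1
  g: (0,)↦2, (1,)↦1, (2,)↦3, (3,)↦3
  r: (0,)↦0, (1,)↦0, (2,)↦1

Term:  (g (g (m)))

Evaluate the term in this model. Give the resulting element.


value = 1

  m = 1
  (g (m)) = g(1,) = 1
  (g (g (m))) = g(1,) = 1


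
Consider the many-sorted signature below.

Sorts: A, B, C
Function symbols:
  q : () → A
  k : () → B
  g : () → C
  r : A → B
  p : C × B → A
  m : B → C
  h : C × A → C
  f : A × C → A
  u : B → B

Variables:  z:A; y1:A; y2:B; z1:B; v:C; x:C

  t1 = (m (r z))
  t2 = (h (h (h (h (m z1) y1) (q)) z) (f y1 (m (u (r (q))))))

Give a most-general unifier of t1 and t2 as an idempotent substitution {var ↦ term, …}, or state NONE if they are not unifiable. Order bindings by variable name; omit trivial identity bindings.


NONE (not unifiable)

head clash or occurs-check failure — not unifiable


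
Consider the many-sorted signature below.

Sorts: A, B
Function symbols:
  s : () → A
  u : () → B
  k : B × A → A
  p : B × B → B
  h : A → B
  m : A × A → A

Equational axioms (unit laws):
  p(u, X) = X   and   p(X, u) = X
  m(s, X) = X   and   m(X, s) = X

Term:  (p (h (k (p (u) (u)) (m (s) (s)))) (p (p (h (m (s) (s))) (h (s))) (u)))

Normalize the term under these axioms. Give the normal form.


normal form = (p (h (k (u) (s))) (p (h (s)) (h (s))))

1. (p (h (k (p (u) (u)) (m (s) (s)))) (p (p (h (m (s) (s))) (h (s))) (u)))  →  (p (h (k (u) (m (s) (s)))) (p (p (h (m (s) (s))) (h (s))) (u)))
2. (p (h (k (u) (m (s) (s)))) (p (p (h (m (s) (s))) (h (s))) (u)))  →  (p (h (k (u) (s))) (p (p (h (m (s) (s))) (h (s))) (u)))
3. (p (h (k (u) (s))) (p (p (h (m (s) (s))) (h (s))) (u)))  →  (p (h (k (u) (s))) (p (h (m (s) (s))) (h (s))))
4. (p (h (k (u) (s))) (p (h (m (s) (s))) (h (s))))  →  (p (h (k (u) (s))) (p (h (s)) (h (s))))


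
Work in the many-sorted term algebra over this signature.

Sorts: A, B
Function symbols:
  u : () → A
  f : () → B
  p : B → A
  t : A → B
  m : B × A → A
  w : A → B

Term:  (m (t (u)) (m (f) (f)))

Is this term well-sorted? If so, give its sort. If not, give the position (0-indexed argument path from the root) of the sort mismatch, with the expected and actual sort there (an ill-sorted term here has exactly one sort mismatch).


    (u) : A
  (t (u)) : B
    (f) : B
    (f) : B
  (m (f) (f)) : ✗ arg 1 at [1, 1] has sort B, expected A

ill-sorted at position [1, 1]: expected A, got B


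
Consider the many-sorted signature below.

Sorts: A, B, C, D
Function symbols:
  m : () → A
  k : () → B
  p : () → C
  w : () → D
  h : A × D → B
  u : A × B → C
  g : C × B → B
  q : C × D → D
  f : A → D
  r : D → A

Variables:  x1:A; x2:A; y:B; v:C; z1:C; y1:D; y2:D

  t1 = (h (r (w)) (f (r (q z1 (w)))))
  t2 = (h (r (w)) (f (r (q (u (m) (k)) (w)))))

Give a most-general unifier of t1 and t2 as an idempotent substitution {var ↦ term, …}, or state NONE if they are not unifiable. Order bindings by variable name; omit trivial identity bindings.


{z1 ↦ (u (m) (k))}


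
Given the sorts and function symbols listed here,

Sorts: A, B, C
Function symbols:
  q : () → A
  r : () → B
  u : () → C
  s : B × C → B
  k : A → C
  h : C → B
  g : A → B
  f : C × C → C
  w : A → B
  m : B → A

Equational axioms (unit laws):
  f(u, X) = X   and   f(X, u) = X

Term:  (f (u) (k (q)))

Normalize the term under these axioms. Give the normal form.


1. (f (u) (k (q)))  →  (k (q))

normal form = (k (q))


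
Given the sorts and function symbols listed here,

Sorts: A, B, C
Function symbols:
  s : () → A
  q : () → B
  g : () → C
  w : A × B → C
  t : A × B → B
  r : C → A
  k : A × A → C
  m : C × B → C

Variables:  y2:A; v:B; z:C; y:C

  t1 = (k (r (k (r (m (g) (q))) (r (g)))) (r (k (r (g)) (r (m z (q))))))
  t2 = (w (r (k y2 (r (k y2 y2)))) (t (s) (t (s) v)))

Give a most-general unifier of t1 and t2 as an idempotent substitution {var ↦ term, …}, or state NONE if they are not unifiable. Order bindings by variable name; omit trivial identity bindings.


NONE (not unifiable)

head clash or occurs-check failure — not unifiable


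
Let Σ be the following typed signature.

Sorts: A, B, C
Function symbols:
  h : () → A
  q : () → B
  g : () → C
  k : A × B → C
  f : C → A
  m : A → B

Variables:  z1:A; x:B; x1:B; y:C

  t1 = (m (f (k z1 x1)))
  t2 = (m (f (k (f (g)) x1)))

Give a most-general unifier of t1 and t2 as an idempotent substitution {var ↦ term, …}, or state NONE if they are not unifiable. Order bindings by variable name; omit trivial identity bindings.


{z1 ↦ (f (g))}


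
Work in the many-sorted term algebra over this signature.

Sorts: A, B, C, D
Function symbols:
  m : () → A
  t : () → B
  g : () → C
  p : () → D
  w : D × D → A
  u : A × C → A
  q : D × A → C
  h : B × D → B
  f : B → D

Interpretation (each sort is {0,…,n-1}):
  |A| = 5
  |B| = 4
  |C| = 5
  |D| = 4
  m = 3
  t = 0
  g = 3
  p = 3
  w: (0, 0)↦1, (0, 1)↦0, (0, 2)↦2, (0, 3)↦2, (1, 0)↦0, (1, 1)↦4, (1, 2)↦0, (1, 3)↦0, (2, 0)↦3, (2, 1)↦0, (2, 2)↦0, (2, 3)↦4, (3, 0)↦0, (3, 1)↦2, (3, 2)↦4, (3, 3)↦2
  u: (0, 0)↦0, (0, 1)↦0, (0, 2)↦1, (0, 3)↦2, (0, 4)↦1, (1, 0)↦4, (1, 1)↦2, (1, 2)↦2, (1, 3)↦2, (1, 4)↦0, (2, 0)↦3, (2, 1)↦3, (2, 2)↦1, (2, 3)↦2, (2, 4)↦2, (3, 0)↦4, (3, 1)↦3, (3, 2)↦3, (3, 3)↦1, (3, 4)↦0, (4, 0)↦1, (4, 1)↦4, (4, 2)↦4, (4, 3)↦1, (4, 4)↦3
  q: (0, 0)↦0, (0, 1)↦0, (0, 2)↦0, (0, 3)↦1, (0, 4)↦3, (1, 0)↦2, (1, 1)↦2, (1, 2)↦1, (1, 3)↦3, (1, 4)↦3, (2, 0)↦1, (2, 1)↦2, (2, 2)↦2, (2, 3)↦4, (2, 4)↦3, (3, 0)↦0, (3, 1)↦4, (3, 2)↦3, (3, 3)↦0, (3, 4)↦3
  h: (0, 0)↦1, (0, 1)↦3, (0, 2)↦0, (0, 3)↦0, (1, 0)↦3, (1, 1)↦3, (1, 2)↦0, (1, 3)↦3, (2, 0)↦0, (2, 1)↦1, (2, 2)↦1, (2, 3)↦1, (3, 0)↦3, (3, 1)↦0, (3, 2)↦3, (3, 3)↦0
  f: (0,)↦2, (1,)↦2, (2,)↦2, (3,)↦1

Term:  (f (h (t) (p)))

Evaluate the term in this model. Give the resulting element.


value = 2

  t = 0
  p = 3
  (h (t) (p)) = h(0, 3) = 0
  (f (h (t) (p))) = f(0,) = 2


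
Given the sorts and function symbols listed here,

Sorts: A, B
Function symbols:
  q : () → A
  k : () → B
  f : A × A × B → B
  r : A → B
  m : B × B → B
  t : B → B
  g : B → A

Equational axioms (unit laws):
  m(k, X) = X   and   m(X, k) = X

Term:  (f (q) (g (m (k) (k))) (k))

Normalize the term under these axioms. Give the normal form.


1. (f (q) (g (m (k) (k))) (k))  →  (f (q) (g (k)) (k))

normal form = (f (q) (g (k)) (k))


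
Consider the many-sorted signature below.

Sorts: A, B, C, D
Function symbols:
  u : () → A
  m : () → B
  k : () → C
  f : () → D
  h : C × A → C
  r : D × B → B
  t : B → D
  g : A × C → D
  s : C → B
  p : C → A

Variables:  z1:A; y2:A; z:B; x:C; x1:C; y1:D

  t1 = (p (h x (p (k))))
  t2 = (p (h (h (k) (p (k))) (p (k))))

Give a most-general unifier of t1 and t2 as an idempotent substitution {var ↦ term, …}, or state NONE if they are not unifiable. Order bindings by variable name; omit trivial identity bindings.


{x ↦ (h (k) (p (k)))}


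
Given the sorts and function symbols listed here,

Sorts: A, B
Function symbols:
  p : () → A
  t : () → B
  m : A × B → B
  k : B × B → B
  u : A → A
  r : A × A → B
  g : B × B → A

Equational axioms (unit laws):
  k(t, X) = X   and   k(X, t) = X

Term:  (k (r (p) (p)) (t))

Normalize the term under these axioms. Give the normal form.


1. (k (r (p) (p)) (t))  →  (r (p) (p))

normal form = (r (p) (p))


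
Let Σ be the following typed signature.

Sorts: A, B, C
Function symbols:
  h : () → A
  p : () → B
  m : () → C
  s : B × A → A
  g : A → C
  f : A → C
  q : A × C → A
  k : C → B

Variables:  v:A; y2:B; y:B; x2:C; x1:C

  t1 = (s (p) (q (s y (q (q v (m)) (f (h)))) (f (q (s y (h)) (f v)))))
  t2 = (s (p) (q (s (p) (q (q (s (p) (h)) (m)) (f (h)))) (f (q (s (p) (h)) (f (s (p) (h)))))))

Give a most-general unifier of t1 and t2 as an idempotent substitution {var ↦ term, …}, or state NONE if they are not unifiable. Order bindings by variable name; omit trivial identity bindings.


{v ↦ (s (p) (h)), y ↦ (p)}
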